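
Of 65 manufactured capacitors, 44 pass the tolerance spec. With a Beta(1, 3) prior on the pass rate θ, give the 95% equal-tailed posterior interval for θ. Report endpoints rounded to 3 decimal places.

Posterior: Beta(1+44, 3+21) = Beta(45, 24).
Equal-tailed 95% interval: the 0.025 and 0.975 quantiles of Beta(45, 24).
Posterior mean ≈ 0.652, SD ≈ 0.057; a Normal approximation gives roughly [0.541, 0.764].
Exact: F⁻¹(0.025) = 0.537; F⁻¹(0.975) = 0.759.

[0.537, 0.759]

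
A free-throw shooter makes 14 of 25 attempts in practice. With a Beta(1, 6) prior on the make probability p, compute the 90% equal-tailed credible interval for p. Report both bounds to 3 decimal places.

Posterior: Beta(1+14, 6+11) = Beta(15, 17).
Equal-tailed 90% interval: the 0.05 and 0.95 quantiles of Beta(15, 17).
Posterior mean ≈ 0.469, SD ≈ 0.087; a Normal approximation gives roughly [0.326, 0.612].
Exact: F⁻¹(0.05) = 0.327; F⁻¹(0.95) = 0.613.

[0.327, 0.613]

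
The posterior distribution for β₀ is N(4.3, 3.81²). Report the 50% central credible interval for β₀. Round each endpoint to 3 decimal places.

The posterior is symmetric, so the 50% equal-tailed interval is β₀ = 4.3 ± z·3.81 with z = 0.674.
Half-width: 0.674 × 3.81 = 2.570.
4.3 − 2.570 = 1.730; 4.3 + 2.570 = 6.870.

[1.730, 6.870]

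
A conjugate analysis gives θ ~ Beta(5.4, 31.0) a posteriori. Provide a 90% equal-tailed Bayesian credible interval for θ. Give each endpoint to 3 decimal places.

[0.065, 0.254]

Posterior: Beta(5.4, 31.0).
Equal-tailed 90% interval: the 0.05 and 0.95 quantiles of Beta(5.4, 31.0).
Posterior mean ≈ 0.148, SD ≈ 0.058; a Normal approximation gives roughly [0.053, 0.244].
Exact: F⁻¹(0.05) = 0.065; F⁻¹(0.95) = 0.254.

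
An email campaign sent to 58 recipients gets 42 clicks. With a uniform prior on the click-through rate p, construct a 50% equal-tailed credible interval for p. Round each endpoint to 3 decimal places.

Posterior: Beta(1+42, 1+16) = Beta(43, 17).
Equal-tailed 50% interval: the 0.25 and 0.75 quantiles of Beta(43, 17).
Posterior mean ≈ 0.717, SD ≈ 0.058; a Normal approximation gives roughly [0.678, 0.756].
Exact: F⁻¹(0.25) = 0.679; F⁻¹(0.75) = 0.757.

[0.679, 0.757]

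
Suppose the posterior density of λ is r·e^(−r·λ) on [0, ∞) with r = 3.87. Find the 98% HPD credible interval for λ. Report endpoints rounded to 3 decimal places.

[0.000, 1.011]

The exponential density is strictly decreasing on [0, ∞), so the HPD interval is anchored at 0: [0, q] with P(λ ≤ q) = 0.98.
q = −ln(1 − 0.98) / 3.87 = 3.9120 / 3.87 = 1.011.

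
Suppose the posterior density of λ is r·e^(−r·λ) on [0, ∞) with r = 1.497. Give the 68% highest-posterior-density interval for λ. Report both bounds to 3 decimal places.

[0.000, 0.761]

The exponential density is strictly decreasing on [0, ∞), so the HPD interval is anchored at 0: [0, q] with P(λ ≤ q) = 0.68.
q = −ln(1 − 0.68) / 1.497 = 1.1394 / 1.497 = 0.761.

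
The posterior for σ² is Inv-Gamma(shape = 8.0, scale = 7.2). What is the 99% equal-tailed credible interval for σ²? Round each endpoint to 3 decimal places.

Inverse-Gamma(8.0, 7.2) quantiles: F⁻¹(0.005) and F⁻¹(0.995).
Equivalently, 1/σ² ~ Gamma(8.0, rate = 7.2); invert its 0.995 and 0.005 quantiles.
Posterior mean ≈ 1.029, SD ≈ 0.420; a Normal approximation gives roughly [-0.053, 2.110].
Exact: lower = 0.420; upper = 2.800.

[0.420, 2.800]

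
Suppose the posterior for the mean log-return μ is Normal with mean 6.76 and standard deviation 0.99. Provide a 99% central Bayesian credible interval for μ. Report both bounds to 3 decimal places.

[4.210, 9.310]

The posterior is symmetric, so the 99% equal-tailed interval is μ = 6.76 ± z·0.99 with z = 2.576.
Half-width: 2.576 × 0.99 = 2.550.
6.76 − 2.550 = 4.210; 6.76 + 2.550 = 9.310.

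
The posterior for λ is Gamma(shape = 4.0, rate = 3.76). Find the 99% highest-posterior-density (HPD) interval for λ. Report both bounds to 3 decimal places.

The posterior is unimodal and skewed, so the HPD interval has equal density at both endpoints and is the shortest 99% interval.
Solving f(0.104) = f(2.699) with F(2.699) − F(0.104) = 0.99 gives [0.104, 2.699].
For comparison, the equal-tailed interval is [0.179, 2.920]; the HPD is narrower and shifted toward the mode.

[0.104, 2.699]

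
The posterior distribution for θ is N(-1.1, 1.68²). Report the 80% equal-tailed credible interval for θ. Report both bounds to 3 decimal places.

[-3.253, 1.053]

The posterior is symmetric, so the 80% equal-tailed interval is θ = -1.1 ± z·1.68 with z = 1.282.
Half-width: 1.282 × 1.68 = 2.153.
-1.1 − 2.153 = -3.253; -1.1 + 2.153 = 1.053.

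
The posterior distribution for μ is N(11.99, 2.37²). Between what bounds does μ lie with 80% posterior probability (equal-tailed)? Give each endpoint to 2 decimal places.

The posterior is symmetric, so the 80% equal-tailed interval is μ = 11.99 ± z·2.37 with z = 1.282.
Half-width: 1.282 × 2.37 = 3.04.
11.99 − 3.04 = 8.95; 11.99 + 3.04 = 15.03.

[8.95, 15.03]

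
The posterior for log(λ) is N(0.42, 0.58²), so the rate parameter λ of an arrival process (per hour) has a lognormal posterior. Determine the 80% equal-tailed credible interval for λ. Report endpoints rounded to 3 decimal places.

[0.724, 3.200]

On the log scale the 80% interval is 0.42 ± 1.282 × 0.58 = [-0.3233, 1.1633].
Exponentiate: [e^-0.3233, e^1.1633] = [0.724, 3.200].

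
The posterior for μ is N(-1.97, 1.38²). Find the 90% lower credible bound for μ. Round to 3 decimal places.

-3.739

Need L with P(μ ≥ L) = 0.90: L = -1.97 − z_{0.1}·1.38.
z = 1.282; L = -1.97 − 1.282 × 1.38 = -3.739.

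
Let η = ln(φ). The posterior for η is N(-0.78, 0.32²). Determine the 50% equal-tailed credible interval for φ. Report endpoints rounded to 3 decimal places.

[0.369, 0.569]

On the log scale the 50% interval is -0.78 ± 0.674 × 0.32 = [-0.9958, -0.5642].
Exponentiate: [e^-0.9958, e^-0.5642] = [0.369, 0.569].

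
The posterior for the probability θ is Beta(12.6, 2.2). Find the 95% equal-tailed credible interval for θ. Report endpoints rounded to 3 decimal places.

[0.638, 0.977]

Posterior: Beta(12.6, 2.2).
Equal-tailed 95% interval: the 0.025 and 0.975 quantiles of Beta(12.6, 2.2).
Posterior mean ≈ 0.851, SD ≈ 0.089; a Normal approximation gives roughly [0.676, 1.027].
Exact: F⁻¹(0.025) = 0.638; F⁻¹(0.975) = 0.977.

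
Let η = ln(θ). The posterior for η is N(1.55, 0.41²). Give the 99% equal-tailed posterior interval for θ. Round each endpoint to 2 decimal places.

On the log scale the 99% interval is 1.55 ± 2.576 × 0.41 = [0.4939, 2.6061].
Exponentiate: [e^0.4939, e^2.6061] = [1.64, 13.55].

[1.64, 13.55]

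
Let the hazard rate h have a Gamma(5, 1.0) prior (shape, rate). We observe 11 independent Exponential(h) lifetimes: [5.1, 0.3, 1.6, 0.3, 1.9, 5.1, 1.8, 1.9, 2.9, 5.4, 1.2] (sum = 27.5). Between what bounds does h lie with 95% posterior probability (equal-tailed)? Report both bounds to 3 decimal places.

Posterior: Gamma(5+11, 1.0+27.5) = Gamma(16, 28.5) (shape, rate).
Equal-tailed 95% interval: Gamma(16, 28.5) quantiles at 0.025 and 0.975.
Posterior mean ≈ 0.561, SD ≈ 0.140; a Normal approximation gives roughly [0.286, 0.836].
Exact: lower = 0.321; upper = 0.868.

[0.321, 0.868]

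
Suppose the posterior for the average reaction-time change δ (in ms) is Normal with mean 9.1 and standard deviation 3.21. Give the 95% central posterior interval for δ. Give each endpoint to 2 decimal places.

[2.81, 15.39]

The posterior is symmetric, so the 95% equal-tailed interval is δ = 9.1 ± z·3.21 with z = 1.960.
Half-width: 1.960 × 3.21 = 6.29.
9.1 − 6.29 = 2.81; 9.1 + 6.29 = 15.39.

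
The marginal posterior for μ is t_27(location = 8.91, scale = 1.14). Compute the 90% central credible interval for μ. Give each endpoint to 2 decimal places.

The t_27 distribution is symmetric; the 90% interval is 8.91 ± t·1.14 with t_{0.95,27} = 1.703.
Half-width: 1.703 × 1.14 = 1.94.
8.91 − 1.94 = 6.97; 8.91 + 1.94 = 10.85.

[6.97, 10.85]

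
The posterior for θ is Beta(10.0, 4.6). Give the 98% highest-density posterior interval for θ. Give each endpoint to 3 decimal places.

[0.406, 0.924]

The posterior is unimodal and skewed, so the HPD interval has equal density at both endpoints and is the shortest 98% interval.
Solving f(0.406) = f(0.924) with F(0.924) − F(0.406) = 0.98 gives [0.406, 0.924].
For comparison, the equal-tailed interval is [0.387, 0.911]; the HPD is narrower and shifted toward the mode.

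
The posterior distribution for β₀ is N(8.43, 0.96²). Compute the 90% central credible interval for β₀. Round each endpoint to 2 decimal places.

[6.85, 10.01]

The posterior is symmetric, so the 90% equal-tailed interval is β₀ = 8.43 ± z·0.96 with z = 1.645.
Half-width: 1.645 × 0.96 = 1.58.
8.43 − 1.58 = 6.85; 8.43 + 1.58 = 10.01.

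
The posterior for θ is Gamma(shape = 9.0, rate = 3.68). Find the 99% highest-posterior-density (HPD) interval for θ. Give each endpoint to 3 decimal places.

[0.734, 4.829]

The posterior is unimodal and skewed, so the HPD interval has equal density at both endpoints and is the shortest 99% interval.
Solving f(0.734) = f(4.829) with F(4.829) − F(0.734) = 0.99 gives [0.734, 4.829].
For comparison, the equal-tailed interval is [0.851, 5.048]; the HPD is narrower and shifted toward the mode.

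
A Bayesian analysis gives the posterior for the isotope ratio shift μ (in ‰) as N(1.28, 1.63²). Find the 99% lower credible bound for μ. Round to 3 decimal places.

-2.512

Need L with P(μ ≥ L) = 0.99: L = 1.28 − z_{0.01}·1.63.
z = 2.326; L = 1.28 − 2.326 × 1.63 = -2.512.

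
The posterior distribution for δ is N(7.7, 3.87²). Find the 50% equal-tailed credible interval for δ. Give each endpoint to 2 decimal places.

[5.09, 10.31]

The posterior is symmetric, so the 50% equal-tailed interval is δ = 7.7 ± z·3.87 with z = 0.674.
Half-width: 0.674 × 3.87 = 2.61.
7.7 − 2.61 = 5.09; 7.7 + 2.61 = 10.31.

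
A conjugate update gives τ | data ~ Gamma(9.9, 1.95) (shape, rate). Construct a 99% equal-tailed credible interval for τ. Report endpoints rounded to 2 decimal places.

Posterior: Gamma(shape 9.9, rate 1.95).
Equal-tailed 99% interval: Gamma(9.9, 1.95) quantiles at 0.005 and 0.995.
Posterior mean ≈ 5.08, SD ≈ 1.61; a Normal approximation gives roughly [0.92, 9.23].
Exact: lower = 1.88; upper = 10.18.

[1.88, 10.18]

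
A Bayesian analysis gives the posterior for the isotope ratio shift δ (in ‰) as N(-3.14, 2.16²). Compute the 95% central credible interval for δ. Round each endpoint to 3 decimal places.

The posterior is symmetric, so the 95% equal-tailed interval is δ = -3.14 ± z·2.16 with z = 1.960.
Half-width: 1.960 × 2.16 = 4.234.
-3.14 − 4.234 = -7.374; -3.14 + 4.234 = 1.094.

[-7.374, 1.094]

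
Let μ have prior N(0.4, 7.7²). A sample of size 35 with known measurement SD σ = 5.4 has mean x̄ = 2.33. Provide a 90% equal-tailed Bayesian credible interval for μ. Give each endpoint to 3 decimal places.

Posterior precision = 1/7.7² + 35/5.4² = 0.0169 + 1.2003 = 1.2171, so posterior SD = 0.9064.
Posterior mean = (0.4/7.7² + 35·2.33/5.4²) / 1.2171 = 2.3033.
Interval: 2.3033 ± 1.645 × 0.9064 → [0.812, 3.794].

[0.812, 3.794]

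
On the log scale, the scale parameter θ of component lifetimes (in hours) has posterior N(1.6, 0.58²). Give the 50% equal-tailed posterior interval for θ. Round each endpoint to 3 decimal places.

[3.349, 7.324]

On the log scale the 50% interval is 1.6 ± 0.674 × 0.58 = [1.2088, 1.9912].
Exponentiate: [e^1.2088, e^1.9912] = [3.349, 7.324].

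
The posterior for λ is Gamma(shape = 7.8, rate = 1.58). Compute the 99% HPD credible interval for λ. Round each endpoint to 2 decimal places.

The posterior is unimodal and skewed, so the HPD interval has equal density at both endpoints and is the shortest 99% interval.
Solving f(1.30) = f(10.14) with F(10.14) − F(1.30) = 0.99 gives [1.30, 10.14].
For comparison, the equal-tailed interval is [1.56, 10.66]; the HPD is narrower and shifted toward the mode.

[1.30, 10.14]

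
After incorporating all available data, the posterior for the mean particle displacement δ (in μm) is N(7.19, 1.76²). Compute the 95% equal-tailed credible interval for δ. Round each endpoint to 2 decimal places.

[3.74, 10.64]

The posterior is symmetric, so the 95% equal-tailed interval is δ = 7.19 ± z·1.76 with z = 1.960.
Half-width: 1.960 × 1.76 = 3.45.
7.19 − 3.45 = 3.74; 7.19 + 3.45 = 10.64.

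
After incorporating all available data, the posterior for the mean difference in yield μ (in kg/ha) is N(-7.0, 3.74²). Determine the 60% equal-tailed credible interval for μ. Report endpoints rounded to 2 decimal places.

[-10.15, -3.85]

The posterior is symmetric, so the 60% equal-tailed interval is μ = -7.0 ± z·3.74 with z = 0.842.
Half-width: 0.842 × 3.74 = 3.15.
-7.0 − 3.15 = -10.15; -7.0 + 3.15 = -3.85.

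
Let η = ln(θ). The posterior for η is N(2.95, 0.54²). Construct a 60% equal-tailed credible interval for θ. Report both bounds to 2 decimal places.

[12.13, 30.10]

On the log scale the 60% interval is 2.95 ± 0.842 × 0.54 = [2.4955, 3.4045].
Exponentiate: [e^2.4955, e^3.4045] = [12.13, 30.10].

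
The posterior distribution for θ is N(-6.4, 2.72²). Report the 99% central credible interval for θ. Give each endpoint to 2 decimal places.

The posterior is symmetric, so the 99% equal-tailed interval is θ = -6.4 ± z·2.72 with z = 2.576.
Half-width: 2.576 × 2.72 = 7.01.
-6.4 − 7.01 = -13.41; -6.4 + 7.01 = 0.61.

[-13.41, 0.61]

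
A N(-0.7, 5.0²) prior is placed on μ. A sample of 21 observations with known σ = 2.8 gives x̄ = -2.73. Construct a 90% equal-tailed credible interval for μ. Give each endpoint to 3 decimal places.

Posterior precision = 1/5.0² + 21/2.8² = 0.0400 + 2.6786 = 2.7186, so posterior SD = 0.6065.
Posterior mean = (-0.7/5.0² + 21·-2.73/2.8²) / 2.7186 = -2.7001.
Interval: -2.7001 ± 1.645 × 0.6065 → [-3.698, -1.703].

[-3.698, -1.703]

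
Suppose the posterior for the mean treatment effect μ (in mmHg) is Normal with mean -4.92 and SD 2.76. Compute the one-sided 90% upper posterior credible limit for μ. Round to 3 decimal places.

Need U with P(μ ≤ U) = 0.90: U = -4.92 + z_{0.1}·2.76.
z = 1.282; U = -4.92 + 1.282 × 2.76 = -1.383.

-1.383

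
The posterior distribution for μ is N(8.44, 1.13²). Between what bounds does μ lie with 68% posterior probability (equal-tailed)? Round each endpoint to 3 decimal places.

[7.316, 9.564]

The posterior is symmetric, so the 68% equal-tailed interval is μ = 8.44 ± z·1.13 with z = 0.994.
Half-width: 0.994 × 1.13 = 1.124.
8.44 − 1.124 = 7.316; 8.44 + 1.124 = 9.564.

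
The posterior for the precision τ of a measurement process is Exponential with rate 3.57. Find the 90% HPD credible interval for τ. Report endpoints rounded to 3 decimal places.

The exponential density is strictly decreasing on [0, ∞), so the HPD interval is anchored at 0: [0, q] with P(τ ≤ q) = 0.90.
q = −ln(1 − 0.90) / 3.57 = 2.3026 / 3.57 = 0.645.

[0.000, 0.645]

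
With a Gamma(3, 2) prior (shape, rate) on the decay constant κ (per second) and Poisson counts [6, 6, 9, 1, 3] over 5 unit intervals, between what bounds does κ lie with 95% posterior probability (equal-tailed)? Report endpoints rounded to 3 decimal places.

[2.658, 5.612]

Posterior: Gamma(3+25, 2+5) = Gamma(28, 7) (shape, rate).
Equal-tailed 95% interval: Gamma(28, 7) quantiles at 0.025 and 0.975.
Posterior mean ≈ 4.000, SD ≈ 0.756; a Normal approximation gives roughly [2.518, 5.482].
Exact: lower = 2.658; upper = 5.612.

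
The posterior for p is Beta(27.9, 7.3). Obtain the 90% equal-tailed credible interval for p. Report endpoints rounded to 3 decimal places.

Posterior: Beta(27.9, 7.3).
Equal-tailed 90% interval: the 0.05 and 0.95 quantiles of Beta(27.9, 7.3).
Posterior mean ≈ 0.793, SD ≈ 0.067; a Normal approximation gives roughly [0.682, 0.903].
Exact: F⁻¹(0.05) = 0.673; F⁻¹(0.95) = 0.893.

[0.673, 0.893]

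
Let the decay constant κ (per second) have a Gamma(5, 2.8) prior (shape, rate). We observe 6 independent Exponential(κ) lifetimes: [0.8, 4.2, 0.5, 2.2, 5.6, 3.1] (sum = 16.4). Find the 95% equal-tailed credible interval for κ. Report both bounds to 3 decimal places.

Posterior: Gamma(5+6, 2.8+16.4) = Gamma(11, 19.2) (shape, rate).
Equal-tailed 95% interval: Gamma(11, 19.2) quantiles at 0.025 and 0.975.
Posterior mean ≈ 0.573, SD ≈ 0.173; a Normal approximation gives roughly [0.234, 0.911].
Exact: lower = 0.286; upper = 0.958.

[0.286, 0.958]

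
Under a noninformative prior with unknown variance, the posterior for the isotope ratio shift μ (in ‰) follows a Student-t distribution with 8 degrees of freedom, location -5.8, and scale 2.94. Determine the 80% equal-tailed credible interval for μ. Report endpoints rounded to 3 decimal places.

[-9.907, -1.693]

The t_8 distribution is symmetric; the 80% interval is -5.8 ± t·2.94 with t_{0.9,8} = 1.397.
Half-width: 1.397 × 2.94 = 4.107.
-5.8 − 4.107 = -9.907; -5.8 + 4.107 = -1.693.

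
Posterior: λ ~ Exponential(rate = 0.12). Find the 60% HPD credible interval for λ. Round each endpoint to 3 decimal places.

The exponential density is strictly decreasing on [0, ∞), so the HPD interval is anchored at 0: [0, q] with P(λ ≤ q) = 0.60.
q = −ln(1 − 0.60) / 0.12 = 0.9163 / 0.12 = 7.636.

[0.000, 7.636]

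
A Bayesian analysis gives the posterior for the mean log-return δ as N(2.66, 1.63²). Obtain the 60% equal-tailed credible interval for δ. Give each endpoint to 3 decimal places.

[1.288, 4.032]

The posterior is symmetric, so the 60% equal-tailed interval is δ = 2.66 ± z·1.63 with z = 0.842.
Half-width: 0.842 × 1.63 = 1.372.
2.66 − 1.372 = 1.288; 2.66 + 1.372 = 4.032.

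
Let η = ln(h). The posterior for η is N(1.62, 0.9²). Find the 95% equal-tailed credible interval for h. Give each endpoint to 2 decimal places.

[0.87, 29.49]

On the log scale the 95% interval is 1.62 ± 1.960 × 0.9 = [-0.1440, 3.3840].
Exponentiate: [e^-0.1440, e^3.3840] = [0.87, 29.49].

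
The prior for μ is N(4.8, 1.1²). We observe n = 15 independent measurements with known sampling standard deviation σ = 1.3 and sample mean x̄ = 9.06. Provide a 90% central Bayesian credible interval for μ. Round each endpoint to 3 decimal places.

[8.169, 9.225]

Posterior precision = 1/1.1² + 15/1.3² = 0.8264 + 8.8757 = 9.7022, so posterior SD = 0.3210.
Posterior mean = (4.8/1.1² + 15·9.06/1.3²) / 9.7022 = 8.6971.
Interval: 8.6971 ± 1.645 × 0.3210 → [8.169, 9.225].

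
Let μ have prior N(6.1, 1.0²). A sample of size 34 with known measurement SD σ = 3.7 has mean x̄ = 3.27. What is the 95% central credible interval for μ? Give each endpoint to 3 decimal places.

[3.032, 5.132]

Posterior precision = 1/1.0² + 34/3.7² = 1.0000 + 2.4836 = 3.4836, so posterior SD = 0.5358.
Posterior mean = (6.1/1.0² + 34·3.27/3.7²) / 3.4836 = 4.0824.
Interval: 4.0824 ± 1.960 × 0.5358 → [3.032, 5.132].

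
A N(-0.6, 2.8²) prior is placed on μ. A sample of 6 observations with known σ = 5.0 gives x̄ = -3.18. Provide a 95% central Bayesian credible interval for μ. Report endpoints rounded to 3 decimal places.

[-5.518, 0.948]

Posterior precision = 1/2.8² + 6/5.0² = 0.1276 + 0.2400 = 0.3676, so posterior SD = 1.6495.
Posterior mean = (-0.6/2.8² + 6·-3.18/5.0²) / 0.3676 = -2.2847.
Interval: -2.2847 ± 1.960 × 1.6495 → [-5.518, 0.948].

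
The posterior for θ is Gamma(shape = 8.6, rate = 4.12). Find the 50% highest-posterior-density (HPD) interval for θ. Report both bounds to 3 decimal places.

[1.425, 2.339]

The posterior is unimodal and skewed, so the HPD interval has equal density at both endpoints and is the shortest 50% interval.
Solving f(1.425) = f(2.339) with F(2.339) − F(1.425) = 0.50 gives [1.425, 2.339].
For comparison, the equal-tailed interval is [1.574, 2.514]; the HPD is narrower and shifted toward the mode.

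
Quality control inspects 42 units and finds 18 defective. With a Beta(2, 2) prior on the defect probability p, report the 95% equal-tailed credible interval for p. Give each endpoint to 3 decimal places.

[0.296, 0.578]

Posterior: Beta(2+18, 2+24) = Beta(20, 26).
Equal-tailed 95% interval: the 0.025 and 0.975 quantiles of Beta(20, 26).
Posterior mean ≈ 0.435, SD ≈ 0.072; a Normal approximation gives roughly [0.293, 0.577].
Exact: F⁻¹(0.025) = 0.296; F⁻¹(0.975) = 0.578.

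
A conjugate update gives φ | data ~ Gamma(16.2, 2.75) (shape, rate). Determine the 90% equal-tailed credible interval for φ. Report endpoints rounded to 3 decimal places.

[3.707, 8.487]

Posterior: Gamma(shape 16.2, rate 2.75).
Equal-tailed 90% interval: Gamma(16.2, 2.75) quantiles at 0.05 and 0.95.
Posterior mean ≈ 5.891, SD ≈ 1.464; a Normal approximation gives roughly [3.483, 8.298].
Exact: lower = 3.707; upper = 8.487.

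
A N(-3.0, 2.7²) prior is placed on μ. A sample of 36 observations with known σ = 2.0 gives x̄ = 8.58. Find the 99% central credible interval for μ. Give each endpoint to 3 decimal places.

Posterior precision = 1/2.7² + 36/2.0² = 0.1372 + 9.0000 = 9.1372, so posterior SD = 0.3308.
Posterior mean = (-3.0/2.7² + 36·8.58/2.0²) / 9.1372 = 8.4062.
Interval: 8.4062 ± 2.576 × 0.3308 → [7.554, 9.258].

[7.554, 9.258]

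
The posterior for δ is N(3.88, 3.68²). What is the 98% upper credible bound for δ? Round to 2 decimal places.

Need U with P(δ ≤ U) = 0.98: U = 3.88 + z_{0.02}·3.68.
z = 2.054; U = 3.88 + 2.054 × 3.68 = 11.44.

11.44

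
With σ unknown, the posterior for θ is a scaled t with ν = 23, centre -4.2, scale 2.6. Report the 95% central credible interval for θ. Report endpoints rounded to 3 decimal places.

[-9.579, 1.179]

The t_23 distribution is symmetric; the 95% interval is -4.2 ± t·2.6 with t_{0.975,23} = 2.069.
Half-width: 2.069 × 2.6 = 5.379.
-4.2 − 5.379 = -9.579; -4.2 + 5.379 = 1.179.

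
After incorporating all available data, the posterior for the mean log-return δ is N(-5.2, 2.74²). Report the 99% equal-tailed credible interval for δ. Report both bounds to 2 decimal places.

[-12.26, 1.86]

The posterior is symmetric, so the 99% equal-tailed interval is δ = -5.2 ± z·2.74 with z = 2.576.
Half-width: 2.576 × 2.74 = 7.06.
-5.2 − 7.06 = -12.26; -5.2 + 7.06 = 1.86.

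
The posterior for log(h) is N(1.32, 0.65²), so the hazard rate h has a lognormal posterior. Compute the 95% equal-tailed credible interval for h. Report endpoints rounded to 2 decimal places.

On the log scale the 95% interval is 1.32 ± 1.960 × 0.65 = [0.0460, 2.5940].
Exponentiate: [e^0.0460, e^2.5940] = [1.05, 13.38].

[1.05, 13.38]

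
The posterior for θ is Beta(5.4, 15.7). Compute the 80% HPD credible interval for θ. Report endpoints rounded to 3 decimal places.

[0.127, 0.362]

The posterior is unimodal and skewed, so the HPD interval has equal density at both endpoints and is the shortest 80% interval.
Solving f(0.127) = f(0.362) with F(0.362) − F(0.127) = 0.80 gives [0.127, 0.362].
For comparison, the equal-tailed interval is [0.142, 0.381]; the HPD is narrower and shifted toward the mode.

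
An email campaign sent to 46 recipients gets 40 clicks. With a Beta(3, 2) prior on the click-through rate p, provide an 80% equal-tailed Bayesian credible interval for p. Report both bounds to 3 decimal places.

Posterior: Beta(3+40, 2+6) = Beta(43, 8).
Equal-tailed 80% interval: the 0.1 and 0.9 quantiles of Beta(43, 8).
Posterior mean ≈ 0.843, SD ≈ 0.050; a Normal approximation gives roughly [0.779, 0.908].
Exact: F⁻¹(0.1) = 0.776; F⁻¹(0.9) = 0.905.

[0.776, 0.905]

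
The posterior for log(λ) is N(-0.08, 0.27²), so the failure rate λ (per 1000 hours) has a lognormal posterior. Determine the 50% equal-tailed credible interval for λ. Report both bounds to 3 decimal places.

On the log scale the 50% interval is -0.08 ± 0.674 × 0.27 = [-0.2621, 0.1021].
Exponentiate: [e^-0.2621, e^0.1021] = [0.769, 1.108].

[0.769, 1.108]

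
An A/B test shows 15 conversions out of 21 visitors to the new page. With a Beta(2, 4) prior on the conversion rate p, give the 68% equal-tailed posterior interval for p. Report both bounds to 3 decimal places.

[0.537, 0.722]

Posterior: Beta(2+15, 4+6) = Beta(17, 10).
Equal-tailed 68% interval: the 0.16 and 0.84 quantiles of Beta(17, 10).
Posterior mean ≈ 0.630, SD ≈ 0.091; a Normal approximation gives roughly [0.539, 0.720].
Exact: F⁻¹(0.16) = 0.537; F⁻¹(0.84) = 0.722.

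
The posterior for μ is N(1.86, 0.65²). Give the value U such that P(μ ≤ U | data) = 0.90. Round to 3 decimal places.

2.693

Need U with P(μ ≤ U) = 0.90: U = 1.86 + z_{0.1}·0.65.
z = 1.282; U = 1.86 + 1.282 × 0.65 = 2.693.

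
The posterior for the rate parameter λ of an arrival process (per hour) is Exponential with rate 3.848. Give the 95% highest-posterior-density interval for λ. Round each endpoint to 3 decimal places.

[0.000, 0.779]

The exponential density is strictly decreasing on [0, ∞), so the HPD interval is anchored at 0: [0, q] with P(λ ≤ q) = 0.95.
q = −ln(1 − 0.95) / 3.848 = 2.9957 / 3.848 = 0.779.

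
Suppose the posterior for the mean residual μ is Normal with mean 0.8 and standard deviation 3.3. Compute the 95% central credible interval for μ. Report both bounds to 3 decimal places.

[-5.668, 7.268]

The posterior is symmetric, so the 95% equal-tailed interval is μ = 0.8 ± z·3.3 with z = 1.960.
Half-width: 1.960 × 3.3 = 6.468.
0.8 − 6.468 = -5.668; 0.8 + 6.468 = 7.268.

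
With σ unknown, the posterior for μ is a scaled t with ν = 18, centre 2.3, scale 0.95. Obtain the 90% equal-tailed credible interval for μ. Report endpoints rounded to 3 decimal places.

[0.653, 3.947]

The t_18 distribution is symmetric; the 90% interval is 2.3 ± t·0.95 with t_{0.95,18} = 1.734.
Half-width: 1.734 × 0.95 = 1.647.
2.3 − 1.647 = 0.653; 2.3 + 1.647 = 3.947.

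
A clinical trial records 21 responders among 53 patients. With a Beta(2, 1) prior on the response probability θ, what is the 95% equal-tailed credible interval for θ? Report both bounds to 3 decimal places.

Posterior: Beta(2+21, 1+32) = Beta(23, 33).
Equal-tailed 95% interval: the 0.025 and 0.975 quantiles of Beta(23, 33).
Posterior mean ≈ 0.411, SD ≈ 0.065; a Normal approximation gives roughly [0.283, 0.538].
Exact: F⁻¹(0.025) = 0.287; F⁻¹(0.975) = 0.541.

[0.287, 0.541]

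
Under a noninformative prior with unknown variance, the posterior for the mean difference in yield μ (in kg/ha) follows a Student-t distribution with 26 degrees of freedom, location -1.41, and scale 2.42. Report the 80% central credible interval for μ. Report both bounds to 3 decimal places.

[-4.592, 1.772]

The t_26 distribution is symmetric; the 80% interval is -1.41 ± t·2.42 with t_{0.9,26} = 1.315.
Half-width: 1.315 × 2.42 = 3.182.
-1.41 − 3.182 = -4.592; -1.41 + 3.182 = 1.772.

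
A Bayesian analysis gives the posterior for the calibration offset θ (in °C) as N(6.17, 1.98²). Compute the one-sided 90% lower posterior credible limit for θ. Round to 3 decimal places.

Need L with P(θ ≥ L) = 0.90: L = 6.17 − z_{0.1}·1.98.
z = 1.282; L = 6.17 − 1.282 × 1.98 = 3.633.

3.633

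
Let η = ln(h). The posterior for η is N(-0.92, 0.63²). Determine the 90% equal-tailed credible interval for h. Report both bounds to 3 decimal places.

[0.141, 1.123]

On the log scale the 90% interval is -0.92 ± 1.645 × 0.63 = [-1.9563, 0.1163].
Exponentiate: [e^-1.9563, e^0.1163] = [0.141, 1.123].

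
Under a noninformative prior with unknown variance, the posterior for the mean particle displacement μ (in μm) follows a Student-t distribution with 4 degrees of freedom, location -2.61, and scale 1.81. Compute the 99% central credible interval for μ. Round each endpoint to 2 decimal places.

[-10.94, 5.72]

The t_4 distribution is symmetric; the 99% interval is -2.61 ± t·1.81 with t_{0.995,4} = 4.604.
Half-width: 4.604 × 1.81 = 8.33.
-2.61 − 8.33 = -10.94; -2.61 + 8.33 = 5.72.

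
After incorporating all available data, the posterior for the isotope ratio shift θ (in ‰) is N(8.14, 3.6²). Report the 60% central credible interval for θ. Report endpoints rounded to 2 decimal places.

[5.11, 11.17]

The posterior is symmetric, so the 60% equal-tailed interval is θ = 8.14 ± z·3.6 with z = 0.842.
Half-width: 0.842 × 3.6 = 3.03.
8.14 − 3.03 = 5.11; 8.14 + 3.03 = 11.17.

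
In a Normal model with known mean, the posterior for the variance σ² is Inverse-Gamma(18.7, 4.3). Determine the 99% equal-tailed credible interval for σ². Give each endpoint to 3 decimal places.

Inverse-Gamma(18.7, 4.3) quantiles: F⁻¹(0.005) and F⁻¹(0.995).
Equivalently, 1/σ² ~ Gamma(18.7, rate = 4.3); invert its 0.995 and 0.005 quantiles.
Posterior mean ≈ 0.243, SD ≈ 0.059; a Normal approximation gives roughly [0.090, 0.396].
Exact: lower = 0.136; upper = 0.456.

[0.136, 0.456]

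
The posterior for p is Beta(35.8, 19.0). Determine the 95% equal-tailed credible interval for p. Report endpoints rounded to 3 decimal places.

[0.524, 0.772]

Posterior: Beta(35.8, 19.0).
Equal-tailed 95% interval: the 0.025 and 0.975 quantiles of Beta(35.8, 19.0).
Posterior mean ≈ 0.653, SD ≈ 0.064; a Normal approximation gives roughly [0.528, 0.778].
Exact: F⁻¹(0.025) = 0.524; F⁻¹(0.975) = 0.772.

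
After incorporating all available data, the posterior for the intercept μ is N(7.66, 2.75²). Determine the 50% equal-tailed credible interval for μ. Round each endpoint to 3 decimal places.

The posterior is symmetric, so the 50% equal-tailed interval is μ = 7.66 ± z·2.75 with z = 0.674.
Half-width: 0.674 × 2.75 = 1.855.
7.66 − 1.855 = 5.805; 7.66 + 1.855 = 9.515.

[5.805, 9.515]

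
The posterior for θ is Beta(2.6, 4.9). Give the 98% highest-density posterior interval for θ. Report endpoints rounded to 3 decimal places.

[0.035, 0.721]

The posterior is unimodal and skewed, so the HPD interval has equal density at both endpoints and is the shortest 98% interval.
Solving f(0.035) = f(0.721) with F(0.721) − F(0.035) = 0.98 gives [0.035, 0.721].
For comparison, the equal-tailed interval is [0.053, 0.750]; the HPD is narrower and shifted toward the mode.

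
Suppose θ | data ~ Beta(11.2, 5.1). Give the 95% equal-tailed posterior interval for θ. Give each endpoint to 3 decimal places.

Posterior: Beta(11.2, 5.1).
Equal-tailed 95% interval: the 0.025 and 0.975 quantiles of Beta(11.2, 5.1).
Posterior mean ≈ 0.687, SD ≈ 0.111; a Normal approximation gives roughly [0.469, 0.906].
Exact: F⁻¹(0.025) = 0.451; F⁻¹(0.975) = 0.880.

[0.451, 0.880]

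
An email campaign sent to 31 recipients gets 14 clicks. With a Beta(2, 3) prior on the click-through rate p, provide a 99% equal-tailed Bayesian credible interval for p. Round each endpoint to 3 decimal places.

[0.245, 0.655]

Posterior: Beta(2+14, 3+17) = Beta(16, 20).
Equal-tailed 99% interval: the 0.005 and 0.995 quantiles of Beta(16, 20).
Posterior mean ≈ 0.444, SD ≈ 0.082; a Normal approximation gives roughly [0.234, 0.655].
Exact: F⁻¹(0.005) = 0.245; F⁻¹(0.995) = 0.655.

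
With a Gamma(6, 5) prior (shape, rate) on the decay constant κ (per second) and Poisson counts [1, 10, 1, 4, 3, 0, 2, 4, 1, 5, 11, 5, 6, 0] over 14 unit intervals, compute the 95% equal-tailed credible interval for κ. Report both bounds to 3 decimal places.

[2.364, 3.946]

Posterior: Gamma(6+53, 5+14) = Gamma(59, 19) (shape, rate).
Equal-tailed 95% interval: Gamma(59, 19) quantiles at 0.025 and 0.975.
Posterior mean ≈ 3.105, SD ≈ 0.404; a Normal approximation gives roughly [2.313, 3.898].
Exact: lower = 2.364; upper = 3.946.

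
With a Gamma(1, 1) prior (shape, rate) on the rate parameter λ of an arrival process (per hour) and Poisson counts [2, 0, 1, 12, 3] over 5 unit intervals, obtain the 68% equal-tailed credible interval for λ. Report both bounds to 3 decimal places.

[2.450, 3.882]

Posterior: Gamma(1+18, 1+5) = Gamma(19, 6) (shape, rate).
Equal-tailed 68% interval: Gamma(19, 6) quantiles at 0.16 and 0.84.
Posterior mean ≈ 3.167, SD ≈ 0.726; a Normal approximation gives roughly [2.444, 3.889].
Exact: lower = 2.450; upper = 3.882.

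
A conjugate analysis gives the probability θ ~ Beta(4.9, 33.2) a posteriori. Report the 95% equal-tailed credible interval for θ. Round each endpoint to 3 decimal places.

[0.044, 0.250]

Posterior: Beta(4.9, 33.2).
Equal-tailed 95% interval: the 0.025 and 0.975 quantiles of Beta(4.9, 33.2).
Posterior mean ≈ 0.129, SD ≈ 0.054; a Normal approximation gives roughly [0.024, 0.234].
Exact: F⁻¹(0.025) = 0.044; F⁻¹(0.975) = 0.250.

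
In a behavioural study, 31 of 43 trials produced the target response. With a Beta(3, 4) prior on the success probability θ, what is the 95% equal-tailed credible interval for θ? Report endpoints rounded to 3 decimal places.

Posterior: Beta(3+31, 4+12) = Beta(34, 16).
Equal-tailed 95% interval: the 0.025 and 0.975 quantiles of Beta(34, 16).
Posterior mean ≈ 0.680, SD ≈ 0.065; a Normal approximation gives roughly [0.552, 0.808].
Exact: F⁻¹(0.025) = 0.546; F⁻¹(0.975) = 0.801.

[0.546, 0.801]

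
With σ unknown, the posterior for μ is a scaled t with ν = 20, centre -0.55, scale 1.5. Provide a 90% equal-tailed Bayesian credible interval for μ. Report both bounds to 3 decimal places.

The t_20 distribution is symmetric; the 90% interval is -0.55 ± t·1.5 with t_{0.95,20} = 1.725.
Half-width: 1.725 × 1.5 = 2.587.
-0.55 − 2.587 = -3.137; -0.55 + 2.587 = 2.037.

[-3.137, 2.037]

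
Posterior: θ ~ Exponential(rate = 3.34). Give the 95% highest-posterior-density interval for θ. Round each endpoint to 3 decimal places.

[0.000, 0.897]

The exponential density is strictly decreasing on [0, ∞), so the HPD interval is anchored at 0: [0, q] with P(θ ≤ q) = 0.95.
q = −ln(1 − 0.95) / 3.34 = 2.9957 / 3.34 = 0.897.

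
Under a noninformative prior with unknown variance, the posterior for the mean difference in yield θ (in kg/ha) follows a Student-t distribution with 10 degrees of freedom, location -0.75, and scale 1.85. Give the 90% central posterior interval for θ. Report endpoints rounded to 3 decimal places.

[-4.103, 2.603]

The t_10 distribution is symmetric; the 90% interval is -0.75 ± t·1.85 with t_{0.95,10} = 1.812.
Half-width: 1.812 × 1.85 = 3.353.
-0.75 − 3.353 = -4.103; -0.75 + 3.353 = 2.603.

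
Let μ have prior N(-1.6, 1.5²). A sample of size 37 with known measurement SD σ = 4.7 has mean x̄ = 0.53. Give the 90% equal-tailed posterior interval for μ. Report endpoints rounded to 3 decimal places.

Posterior precision = 1/1.5² + 37/4.7² = 0.4444 + 1.6750 = 2.1194, so posterior SD = 0.6869.
Posterior mean = (-1.6/1.5² + 37·0.53/4.7²) / 2.1194 = 0.0833.
Interval: 0.0833 ± 1.645 × 0.6869 → [-1.047, 1.213].

[-1.047, 1.213]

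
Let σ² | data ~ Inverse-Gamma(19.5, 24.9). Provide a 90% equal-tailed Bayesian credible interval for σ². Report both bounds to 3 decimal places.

Inverse-Gamma(19.5, 24.9) quantiles: F⁻¹(0.05) and F⁻¹(0.95).
Equivalently, 1/σ² ~ Gamma(19.5, rate = 24.9); invert its 0.95 and 0.05 quantiles.
Posterior mean ≈ 1.346, SD ≈ 0.322; a Normal approximation gives roughly [0.817, 1.875].
Exact: lower = 0.913; upper = 1.938.

[0.913, 1.938]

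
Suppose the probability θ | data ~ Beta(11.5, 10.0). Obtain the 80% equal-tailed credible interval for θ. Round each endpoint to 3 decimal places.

Posterior: Beta(11.5, 10.0).
Equal-tailed 80% interval: the 0.1 and 0.9 quantiles of Beta(11.5, 10.0).
Posterior mean ≈ 0.535, SD ≈ 0.105; a Normal approximation gives roughly [0.400, 0.670].
Exact: F⁻¹(0.1) = 0.397; F⁻¹(0.9) = 0.671.

[0.397, 0.671]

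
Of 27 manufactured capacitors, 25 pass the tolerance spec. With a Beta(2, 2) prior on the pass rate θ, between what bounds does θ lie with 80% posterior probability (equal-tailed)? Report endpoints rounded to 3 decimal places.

Posterior: Beta(2+25, 2+2) = Beta(27, 4).
Equal-tailed 80% interval: the 0.1 and 0.9 quantiles of Beta(27, 4).
Posterior mean ≈ 0.871, SD ≈ 0.059; a Normal approximation gives roughly [0.795, 0.947].
Exact: F⁻¹(0.1) = 0.791; F⁻¹(0.9) = 0.941.

[0.791, 0.941]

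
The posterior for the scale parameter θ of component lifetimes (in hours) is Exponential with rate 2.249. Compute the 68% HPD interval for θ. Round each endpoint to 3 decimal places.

The exponential density is strictly decreasing on [0, ∞), so the HPD interval is anchored at 0: [0, q] with P(θ ≤ q) = 0.68.
q = −ln(1 − 0.68) / 2.249 = 1.1394 / 2.249 = 0.507.

[0.000, 0.507]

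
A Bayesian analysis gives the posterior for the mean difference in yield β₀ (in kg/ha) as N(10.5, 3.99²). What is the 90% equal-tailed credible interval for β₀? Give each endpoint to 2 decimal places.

The posterior is symmetric, so the 90% equal-tailed interval is β₀ = 10.5 ± z·3.99 with z = 1.645.
Half-width: 1.645 × 3.99 = 6.56.
10.5 − 6.56 = 3.94; 10.5 + 6.56 = 17.06.

[3.94, 17.06]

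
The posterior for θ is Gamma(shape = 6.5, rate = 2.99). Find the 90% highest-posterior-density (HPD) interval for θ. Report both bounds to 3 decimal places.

[0.820, 3.477]

The posterior is unimodal and skewed, so the HPD interval has equal density at both endpoints and is the shortest 90% interval.
Solving f(0.820) = f(3.477) with F(3.477) − F(0.820) = 0.90 gives [0.820, 3.477].
For comparison, the equal-tailed interval is [0.985, 3.739]; the HPD is narrower and shifted toward the mode.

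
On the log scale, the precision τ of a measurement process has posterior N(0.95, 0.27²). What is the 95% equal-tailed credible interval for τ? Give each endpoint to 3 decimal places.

[1.523, 4.389]

On the log scale the 95% interval is 0.95 ± 1.960 × 0.27 = [0.4208, 1.4792].
Exponentiate: [e^0.4208, e^1.4792] = [1.523, 4.389].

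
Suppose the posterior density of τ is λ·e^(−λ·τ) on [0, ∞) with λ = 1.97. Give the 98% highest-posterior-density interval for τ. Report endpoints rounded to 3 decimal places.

The exponential density is strictly decreasing on [0, ∞), so the HPD interval is anchored at 0: [0, q] with P(τ ≤ q) = 0.98.
q = −ln(1 − 0.98) / 1.97 = 3.9120 / 1.97 = 1.986.

[0.000, 1.986]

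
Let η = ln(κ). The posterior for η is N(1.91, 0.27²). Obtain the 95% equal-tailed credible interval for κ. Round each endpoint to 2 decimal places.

[3.98, 11.46]

On the log scale the 95% interval is 1.91 ± 1.960 × 0.27 = [1.3808, 2.4392].
Exponentiate: [e^1.3808, e^2.4392] = [3.98, 11.46].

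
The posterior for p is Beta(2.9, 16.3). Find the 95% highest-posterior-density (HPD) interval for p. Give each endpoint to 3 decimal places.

The posterior is unimodal and skewed, so the HPD interval has equal density at both endpoints and is the shortest 95% interval.
Solving f(0.019) = f(0.307) with F(0.307) − F(0.019) = 0.95 gives [0.019, 0.307].
For comparison, the equal-tailed interval is [0.033, 0.337]; the HPD is narrower and shifted toward the mode.

[0.019, 0.307]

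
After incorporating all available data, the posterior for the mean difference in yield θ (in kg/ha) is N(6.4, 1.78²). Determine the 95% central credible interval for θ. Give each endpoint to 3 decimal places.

[2.911, 9.889]

The posterior is symmetric, so the 95% equal-tailed interval is θ = 6.4 ± z·1.78 with z = 1.960.
Half-width: 1.960 × 1.78 = 3.489.
6.4 − 3.489 = 2.911; 6.4 + 3.489 = 9.889.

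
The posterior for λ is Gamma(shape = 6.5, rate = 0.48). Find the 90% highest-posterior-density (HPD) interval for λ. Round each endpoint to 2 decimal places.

[5.11, 21.66]

The posterior is unimodal and skewed, so the HPD interval has equal density at both endpoints and is the shortest 90% interval.
Solving f(5.11) = f(21.66) with F(21.66) − F(5.11) = 0.90 gives [5.11, 21.66].
For comparison, the equal-tailed interval is [6.14, 23.29]; the HPD is narrower and shifted toward the mode.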